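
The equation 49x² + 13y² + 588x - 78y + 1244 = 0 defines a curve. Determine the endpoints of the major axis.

(-6, -4) and (-6, 10)

Group: 49(x² + 12x) + 13(y² - 6y) = -1244
Complete the square in x and y: 49(x + 6)² + 13(y - 3)² = -1244 + 1764 + 117 = 637
Dividing both sides by 637: (x + 6)²/13 + (y - 3)²/49 = 1
Ellipse, center (-6, 3), major axis vertical; a² = 49, b² = 13.
a = 7. Vertices at (h, k ± a).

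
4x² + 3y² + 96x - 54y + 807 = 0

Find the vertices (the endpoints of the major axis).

(-12, 7) and (-12, 11)

Group: 4(x² + 24x) + 3(y² - 18y) = -807
Completing the square gives 4(x + 12)² + 3(y - 9)² = -807 + 576 + 243 = 12.
Divide through by 12 to get (x + 12)²/3 + (y - 9)²/4 = 1.
Ellipse, center (-12, 9), major axis vertical; a² = 4, b² = 3.
a = 2. Vertices at (h, k ± a).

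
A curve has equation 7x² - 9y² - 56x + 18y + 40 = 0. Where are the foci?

(0, 1) and (8, 1)

Collect terms: 7(x² - 8x) -9(y² - 2y) = -40
Complete the square: 7(x - 4)² -9(y - 1)² = -40 + 112 - 9 = 63
Divide by 63: (x - 4)²/9 - (y - 1)²/7 = 1
Hyperbola, center (4, 1), transverse axis horizontal; a² = 9, b² = 7.
c² = a² + b² = 9 + 7 = 16, so c = 4.
Foci lie on the horizontal axis through the center: (h ± c, k).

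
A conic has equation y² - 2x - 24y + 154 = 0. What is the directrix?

Only y is squared. Complete the square in y: (y - 12)² = 2(x - 5).
Vertex (5, 12); 4p = 2 so p = 1/2. Opens right.
Directrix is the vertical line x = h − p = 5 − (1/2) = 9/2.

x = 9/2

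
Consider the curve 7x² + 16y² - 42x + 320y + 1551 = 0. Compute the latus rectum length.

7/2

Rearranging, 7(x² - 6x) + 16(y² + 20y) = -1551.
7(x - 3)² + 16(y + 10)² = -1551 + 63 + 1600 = 112
Dividing both sides by 112: (x - 3)²/16 + (y + 10)²/7 = 1
Ellipse, center (3, -10), major axis horizontal; a² = 16, b² = 7.
Latus rectum length = 2b²/a = 2·7/4 = 7/2.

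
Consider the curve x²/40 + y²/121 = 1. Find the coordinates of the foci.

(0, -9) and (0, 9)

Center (0, 0). The larger denominator 121 sits under the y-term, so the major axis is vertical; a² = 121, b² = 40.
c² = a² - b² = 121 - 40 = 81, so c = 9.
Foci lie on the vertical axis through the center: (h, k ± c).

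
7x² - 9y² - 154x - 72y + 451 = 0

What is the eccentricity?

7(x² - 22x) -9(y² + 8y) = -451
Completing the square gives 7(x - 11)² -9(y + 4)² = -451 + 847 - 144 = 252.
Dividing both sides by 252: (x - 11)²/36 - (y + 4)²/28 = 1
Hyperbola, center (11, -4), transverse axis horizontal; a² = 36, b² = 28.
c² = a² + b² = 64, so c = 8.
e = c/a = 8/6 = 4/3.

e = 4/3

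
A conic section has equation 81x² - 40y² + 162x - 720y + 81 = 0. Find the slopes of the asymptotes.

Group the x- and y-terms: 81(x² + 2x) -40(y² + 18y) = -81
Complete the square: 81(x + 1)² -40(y + 9)² = -81 + 81 - 3240 = -3240
Divide through by -3240 to get (y + 9)²/81 - (x + 1)²/40 = 1.
Hyperbola, center (-1, -9), transverse axis vertical; a² = 81, b² = 40.
For a vertical hyperbola the asymptotes have slope ±a/b.
Here that is ±9/2√10 = ±9√10/20.

9√10/20 and -9√10/20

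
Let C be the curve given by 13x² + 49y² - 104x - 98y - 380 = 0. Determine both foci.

(-2, 1) and (10, 1)

Collect terms: 13(x² - 8x) + 49(y² - 2y) = 380
Complete the square in x and y: 13(x - 4)² + 49(y - 1)² = 380 + 208 + 49 = 637
Divide by 637: (x - 4)²/49 + (y - 1)²/13 = 1
Ellipse, center (4, 1), major axis horizontal; a² = 49, b² = 13.
c² = a² - b² = 49 - 13 = 36, so c = 6.
Foci lie on the horizontal axis through the center: (h ± c, k).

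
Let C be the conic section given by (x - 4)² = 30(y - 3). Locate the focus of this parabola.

(4, 21/2)

Vertex (4, 3); 4p = 30 so p = 15/2. Opens up.
Focus is p units from the vertex along the axis: (h, k + p).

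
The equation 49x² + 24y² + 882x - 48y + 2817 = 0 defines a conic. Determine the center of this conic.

Group: 49(x² + 18x) + 24(y² - 2y) = -2817
49(x + 9)² + 24(y - 1)² = -2817 + 3969 + 24 = 1176
Dividing both sides by 1176: (x + 9)²/24 + (y - 1)²/49 = 1
Ellipse with center (-9, 1).

(-9, 1)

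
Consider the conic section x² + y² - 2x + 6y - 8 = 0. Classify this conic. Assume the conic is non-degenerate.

circle

No xy term. Coefficients of x² and y² are A = 1, C = 1.
A = C (same sign) ⇒ circle.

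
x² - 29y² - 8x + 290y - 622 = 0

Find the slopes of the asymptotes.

√29/29 and -√29/29

Rearranging, (x² - 8x) -29(y² - 10y) = 622.
Completing the square gives (x - 4)² -29(y - 5)² = 622 + 16 - 725 = -87.
Dividing both sides by -87: (y - 5)²/3 - (x - 4)²/87 = 1
Hyperbola, center (4, 5), transverse axis vertical; a² = 3, b² = 87.
For a vertical hyperbola the asymptotes have slope ±a/b.
Here that is ±√3/√87 = ±√29/29.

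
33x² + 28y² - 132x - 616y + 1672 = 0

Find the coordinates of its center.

33(x² - 4x) + 28(y² - 22y) = -1672
Completing the square gives 33(x - 2)² + 28(y - 11)² = -1672 + 132 + 3388 = 1848.
Dividing both sides by 1848: (x - 2)²/56 + (y - 11)²/66 = 1
Ellipse with center (2, 11).

(2, 11)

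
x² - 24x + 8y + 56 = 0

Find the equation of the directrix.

Only x is squared. Complete the square in x: (x - 12)² = -8(y - 11).
Vertex (12, 11); 4p = -8 so p = -2. Opens down.
Directrix is the horizontal line y = k − p = 11 − (-2) = 13.

y = 13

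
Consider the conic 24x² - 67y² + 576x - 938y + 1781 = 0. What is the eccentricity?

e = √546/12

24(x² + 24x) -67(y² + 14y) = -1781
Complete the square in x and y: 24(x + 12)² -67(y + 7)² = -1781 + 3456 - 3283 = -1608
Divide by -1608: (y + 7)²/24 - (x + 12)²/67 = 1
Hyperbola, center (-12, -7), transverse axis vertical; a² = 24, b² = 67.
c² = a² + b² = 91, so c = √91.
e = c/a = √91/2√6 = √546/12.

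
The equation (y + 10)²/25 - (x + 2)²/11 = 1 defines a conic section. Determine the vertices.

Center (-2, -10). The positive term is the y-term, so the transverse axis is vertical; a² = 25, b² = 11.
a = 5. Vertices at (h, k ± a).

(-2, -15) and (-2, -5)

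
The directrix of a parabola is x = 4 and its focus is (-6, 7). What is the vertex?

(-1, 7)

The vertex is the midpoint between the focus and the directrix along the axis of symmetry.
Axis is horizontal (directrix is vertical). Vertex x-coordinate = (-6 + 4)/2 = -1; y-coordinate = 7.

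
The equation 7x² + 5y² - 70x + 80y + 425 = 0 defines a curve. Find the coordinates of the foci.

(5, -10) and (5, -6)

7(x² - 10x) + 5(y² + 16y) = -425
Completing the square gives 7(x - 5)² + 5(y + 8)² = -425 + 175 + 320 = 70.
Divide through by 70 to get (x - 5)²/10 + (y + 8)²/14 = 1.
Ellipse, center (5, -8), major axis vertical; a² = 14, b² = 10.
c² = a² - b² = 14 - 10 = 4, so c = 2.
Foci lie on the vertical axis through the center: (h, k ± c).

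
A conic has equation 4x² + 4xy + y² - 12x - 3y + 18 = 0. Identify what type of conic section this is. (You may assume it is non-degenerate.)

parabola

A = 4, B = 4, C = 1.
Discriminant B² − 4AC = 4² − 4·4·1 = 0.
B² − 4AC = 0 ⇒ parabola.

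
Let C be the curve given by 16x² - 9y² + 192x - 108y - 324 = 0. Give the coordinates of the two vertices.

16(x² + 12x) -9(y² + 12y) = 324
16(x + 6)² -9(y + 6)² = 324 + 576 - 324 = 576
Divide by 576: (x + 6)²/36 - (y + 6)²/64 = 1
Hyperbola, center (-6, -6), transverse axis horizontal; a² = 36, b² = 64.
a = 6. Vertices at (h ± a, k).

(-12, -6) and (0, -6)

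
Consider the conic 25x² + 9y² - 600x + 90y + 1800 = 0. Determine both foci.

Collect terms: 25(x² - 24x) + 9(y² + 10y) = -1800
25(x - 12)² + 9(y + 5)² = -1800 + 3600 + 225 = 2025
Divide through by 2025 to get (x - 12)²/81 + (y + 5)²/225 = 1.
Ellipse, center (12, -5), major axis vertical; a² = 225, b² = 81.
c² = a² - b² = 225 - 81 = 144, so c = 12.
Foci lie on the vertical axis through the center: (h, k ± c).

(12, -17) and (12, 7)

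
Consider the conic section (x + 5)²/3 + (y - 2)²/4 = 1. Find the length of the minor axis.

2√3

Center (-5, 2). The larger denominator 4 sits under the y-term, so the major axis is vertical; a² = 4, b² = 3.
b² = 3 so b = √3; the minor axis has length 2b = 2√3.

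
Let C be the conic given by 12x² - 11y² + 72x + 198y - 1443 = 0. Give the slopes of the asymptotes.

Collect terms: 12(x² + 6x) -11(y² - 18y) = 1443
12(x + 3)² -11(y - 9)² = 1443 + 108 - 891 = 660
Divide through by 660 to get (x + 3)²/55 - (y - 9)²/60 = 1.
Hyperbola, center (-3, 9), transverse axis horizontal; a² = 55, b² = 60.
For a horizontal hyperbola the asymptotes have slope ±b/a.
Here that is ±2√15/√55 = ±2√33/11.

2√33/11 and -2√33/11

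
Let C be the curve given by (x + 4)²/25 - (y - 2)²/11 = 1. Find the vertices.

(-9, 2) and (1, 2)

Center (-4, 2). The positive term is the x-term, so the transverse axis is horizontal; a² = 25, b² = 11.
a = 5. Vertices at (h ± a, k).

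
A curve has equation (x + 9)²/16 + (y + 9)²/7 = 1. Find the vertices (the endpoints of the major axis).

Center (-9, -9). The larger denominator 16 sits under the x-term, so the major axis is horizontal; a² = 16, b² = 7.
a = 4. Vertices at (h ± a, k).

(-13, -9) and (-5, -9)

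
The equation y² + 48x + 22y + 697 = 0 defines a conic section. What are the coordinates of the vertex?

(-12, -11)

Only y is squared. Complete the square in y: (y + 11)² = -48(x + 12).
Vertex (-12, -11); 4p = -48 so p = -12. Opens left.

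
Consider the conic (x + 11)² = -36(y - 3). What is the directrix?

Vertex (-11, 3); 4p = -36 so p = -9. Opens down.
Directrix is the horizontal line y = k − p = 3 − (-9) = 12.

y = 12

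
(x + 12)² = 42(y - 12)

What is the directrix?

Vertex (-12, 12); 4p = 42 so p = 21/2. Opens up.
Directrix is the horizontal line y = k − p = 12 − (21/2) = 3/2.

y = 3/2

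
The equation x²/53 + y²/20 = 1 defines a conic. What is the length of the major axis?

Center (0, 0). The larger denominator 53 sits under the x-term, so the major axis is horizontal; a² = 53, b² = 20.
a² = 53 so a = √53; the major axis has length 2a = 2√53.

2√53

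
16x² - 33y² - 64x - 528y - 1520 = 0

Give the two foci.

(2, -15) and (2, -1)

Group: 16(x² - 4x) -33(y² + 16y) = 1520
Completing the square gives 16(x - 2)² -33(y + 8)² = 1520 + 64 - 2112 = -528.
Dividing both sides by -528: (y + 8)²/16 - (x - 2)²/33 = 1
Hyperbola, center (2, -8), transverse axis vertical; a² = 16, b² = 33.
c² = a² + b² = 16 + 33 = 49, so c = 7.
Foci lie on the vertical axis through the center: (h, k ± c).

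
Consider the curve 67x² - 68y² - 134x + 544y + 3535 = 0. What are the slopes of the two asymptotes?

√1139/34 and -√1139/34

Collect terms: 67(x² - 2x) -68(y² - 8y) = -3535
Complete the square in x and y: 67(x - 1)² -68(y - 4)² = -3535 + 67 - 1088 = -4556
Dividing both sides by -4556: (y - 4)²/67 - (x - 1)²/68 = 1
Hyperbola, center (1, 4), transverse axis vertical; a² = 67, b² = 68.
For a vertical hyperbola the asymptotes have slope ±a/b.
Here that is ±√67/2√17 = ±√1139/34.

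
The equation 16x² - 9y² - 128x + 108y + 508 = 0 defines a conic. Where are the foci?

(4, -4) and (4, 16)

Collect terms: 16(x² - 8x) -9(y² - 12y) = -508
Complete the square in x and y: 16(x - 4)² -9(y - 6)² = -508 + 256 - 324 = -576
Divide through by -576 to get (y - 6)²/64 - (x - 4)²/36 = 1.
Hyperbola, center (4, 6), transverse axis vertical; a² = 64, b² = 36.
c² = a² + b² = 64 + 36 = 100, so c = 10.
Foci lie on the vertical axis through the center: (h, k ± c).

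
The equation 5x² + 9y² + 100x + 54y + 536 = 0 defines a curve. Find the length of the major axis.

5(x² + 20x) + 9(y² + 6y) = -536
Completing the square gives 5(x + 10)² + 9(y + 3)² = -536 + 500 + 81 = 45.
Divide through by 45 to get (x + 10)²/9 + (y + 3)²/5 = 1.
Ellipse, center (-10, -3), major axis horizontal; a² = 9, b² = 5.
a² = 9 so a = 3; the major axis has length 2a = 6.

6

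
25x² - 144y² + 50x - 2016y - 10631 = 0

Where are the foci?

(-14, -7) and (12, -7)

Rearranging, 25(x² + 2x) -144(y² + 14y) = 10631.
Complete the square in x and y: 25(x + 1)² -144(y + 7)² = 10631 + 25 - 7056 = 3600
Divide by 3600: (x + 1)²/144 - (y + 7)²/25 = 1
Hyperbola, center (-1, -7), transverse axis horizontal; a² = 144, b² = 25.
c² = a² + b² = 144 + 25 = 169, so c = 13.
Foci lie on the horizontal axis through the center: (h ± c, k).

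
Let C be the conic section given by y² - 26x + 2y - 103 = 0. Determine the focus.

Only y is squared. Complete the square in y: (y + 1)² = 26(x + 4).
Vertex (-4, -1); 4p = 26 so p = 13/2. Opens right.
Focus is p units from the vertex along the axis: (h + p, k).

(5/2, -1)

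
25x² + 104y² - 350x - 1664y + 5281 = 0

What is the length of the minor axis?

10

Collect terms: 25(x² - 14x) + 104(y² - 16y) = -5281
25(x - 7)² + 104(y - 8)² = -5281 + 1225 + 6656 = 2600
Divide through by 2600 to get (x - 7)²/104 + (y - 8)²/25 = 1.
Ellipse, center (7, 8), major axis horizontal; a² = 104, b² = 25.
b² = 25 so b = 5; the minor axis has length 2b = 10.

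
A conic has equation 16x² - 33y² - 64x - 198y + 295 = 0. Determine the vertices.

(2, -7) and (2, 1)

Group: 16(x² - 4x) -33(y² + 6y) = -295
Complete the square: 16(x - 2)² -33(y + 3)² = -295 + 64 - 297 = -528
Divide by -528: (y + 3)²/16 - (x - 2)²/33 = 1
Hyperbola, center (2, -3), transverse axis vertical; a² = 16, b² = 33.
a = 4. Vertices at (h, k ± a).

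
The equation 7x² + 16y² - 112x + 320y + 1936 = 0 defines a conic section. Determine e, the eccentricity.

e = 3/4

Collect terms: 7(x² - 16x) + 16(y² + 20y) = -1936
Completing the square gives 7(x - 8)² + 16(y + 10)² = -1936 + 448 + 1600 = 112.
Divide through by 112 to get (x - 8)²/16 + (y + 10)²/7 = 1.
Ellipse, center (8, -10), major axis horizontal; a² = 16, b² = 7.
c² = a² - b² = 9, so c = 3.
e = c/a = 3/4.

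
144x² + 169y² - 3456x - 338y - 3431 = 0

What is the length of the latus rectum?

288/13

Group the x- and y-terms: 144(x² - 24x) + 169(y² - 2y) = 3431
Complete the square: 144(x - 12)² + 169(y - 1)² = 3431 + 20736 + 169 = 24336
Divide through by 24336 to get (x - 12)²/169 + (y - 1)²/144 = 1.
Ellipse, center (12, 1), major axis horizontal; a² = 169, b² = 144.
Latus rectum length = 2b²/a = 2·144/13 = 288/13.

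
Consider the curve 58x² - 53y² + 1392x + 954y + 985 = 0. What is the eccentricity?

Group: 58(x² + 24x) -53(y² - 18y) = -985
Complete the square in x and y: 58(x + 12)² -53(y - 9)² = -985 + 8352 - 4293 = 3074
Divide by 3074: (x + 12)²/53 - (y - 9)²/58 = 1
Hyperbola, center (-12, 9), transverse axis horizontal; a² = 53, b² = 58.
c² = a² + b² = 111, so c = √111.
e = c/a = √111/√53 = √5883/53.

e = √5883/53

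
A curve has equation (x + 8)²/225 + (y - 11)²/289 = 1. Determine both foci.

(-8, 3) and (-8, 19)

Center (-8, 11). The larger denominator 289 sits under the y-term, so the major axis is vertical; a² = 289, b² = 225.
c² = a² - b² = 289 - 225 = 64, so c = 8.
Foci lie on the vertical axis through the center: (h, k ± c).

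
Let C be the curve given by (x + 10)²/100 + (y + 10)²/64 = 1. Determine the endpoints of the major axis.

Center (-10, -10). The larger denominator 100 sits under the x-term, so the major axis is horizontal; a² = 100, b² = 64.
a = 10. Vertices at (h ± a, k).

(-20, -10) and (0, -10)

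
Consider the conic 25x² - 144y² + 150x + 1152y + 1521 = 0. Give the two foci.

(-3, -9) and (-3, 17)

Collect terms: 25(x² + 6x) -144(y² - 8y) = -1521
Completing the square gives 25(x + 3)² -144(y - 4)² = -1521 + 225 - 2304 = -3600.
Dividing both sides by -3600: (y - 4)²/25 - (x + 3)²/144 = 1
Hyperbola, center (-3, 4), transverse axis vertical; a² = 25, b² = 144.
c² = a² + b² = 25 + 144 = 169, so c = 13.
Foci lie on the vertical axis through the center: (h, k ± c).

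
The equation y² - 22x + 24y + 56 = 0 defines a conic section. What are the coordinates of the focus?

(3/2, -12)

Only y is squared. Complete the square in y: (y + 12)² = 22(x + 4).
Vertex (-4, -12); 4p = 22 so p = 11/2. Opens right.
Focus is p units from the vertex along the axis: (h + p, k).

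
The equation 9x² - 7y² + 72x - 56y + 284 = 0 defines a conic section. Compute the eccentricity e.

Rearranging, 9(x² + 8x) -7(y² + 8y) = -284.
Complete the square in x and y: 9(x + 4)² -7(y + 4)² = -284 + 144 - 112 = -252
Dividing both sides by -252: (y + 4)²/36 - (x + 4)²/28 = 1
Hyperbola, center (-4, -4), transverse axis vertical; a² = 36, b² = 28.
c² = a² + b² = 64, so c = 8.
e = c/a = 8/6 = 4/3.

e = 4/3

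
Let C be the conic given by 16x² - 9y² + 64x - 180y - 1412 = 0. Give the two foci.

Rearranging, 16(x² + 4x) -9(y² + 20y) = 1412.
Completing the square gives 16(x + 2)² -9(y + 10)² = 1412 + 64 - 900 = 576.
Dividing both sides by 576: (x + 2)²/36 - (y + 10)²/64 = 1
Hyperbola, center (-2, -10), transverse axis horizontal; a² = 36, b² = 64.
c² = a² + b² = 36 + 64 = 100, so c = 10.
Foci lie on the horizontal axis through the center: (h ± c, k).

(-12, -10) and (8, -10)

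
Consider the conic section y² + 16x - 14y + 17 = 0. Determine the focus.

(-2, 7)

Only y is squared. Complete the square in y: (y - 7)² = -16(x - 2).
Vertex (2, 7); 4p = -16 so p = -4. Opens left.
Focus is p units from the vertex along the axis: (h + p, k).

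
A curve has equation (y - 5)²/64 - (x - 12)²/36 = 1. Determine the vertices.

Center (12, 5). The positive term is the y-term, so the transverse axis is vertical; a² = 64, b² = 36.
a = 8. Vertices at (h, k ± a).

(12, -3) and (12, 13)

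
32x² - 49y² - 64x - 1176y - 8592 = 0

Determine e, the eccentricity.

e = 9/7

32(x² - 2x) -49(y² + 24y) = 8592
32(x - 1)² -49(y + 12)² = 8592 + 32 - 7056 = 1568
Divide through by 1568 to get (x - 1)²/49 - (y + 12)²/32 = 1.
Hyperbola, center (1, -12), transverse axis horizontal; a² = 49, b² = 32.
c² = a² + b² = 81, so c = 9.
e = c/a = 9/7.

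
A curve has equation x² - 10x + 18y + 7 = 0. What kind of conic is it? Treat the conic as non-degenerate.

parabola

No xy term. Coefficients of x² and y² are A = 1, C = 0.
Exactly one squared variable ⇒ parabola.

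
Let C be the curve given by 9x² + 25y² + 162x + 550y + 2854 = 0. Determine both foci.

(-17, -11) and (-1, -11)

Group: 9(x² + 18x) + 25(y² + 22y) = -2854
Complete the square: 9(x + 9)² + 25(y + 11)² = -2854 + 729 + 3025 = 900
Divide by 900: (x + 9)²/100 + (y + 11)²/36 = 1
Ellipse, center (-9, -11), major axis horizontal; a² = 100, b² = 36.
c² = a² - b² = 100 - 36 = 64, so c = 8.
Foci lie on the horizontal axis through the center: (h ± c, k).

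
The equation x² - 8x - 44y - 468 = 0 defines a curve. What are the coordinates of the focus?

Only x is squared. Complete the square in x: (x - 4)² = 44(y + 11).
Vertex (4, -11); 4p = 44 so p = 11. Opens up.
Focus is p units from the vertex along the axis: (h, k + p).

(4, 0)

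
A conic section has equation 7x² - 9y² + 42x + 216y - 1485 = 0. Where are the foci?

7(x² + 6x) -9(y² - 24y) = 1485
Completing the square gives 7(x + 3)² -9(y - 12)² = 1485 + 63 - 1296 = 252.
Divide by 252: (x + 3)²/36 - (y - 12)²/28 = 1
Hyperbola, center (-3, 12), transverse axis horizontal; a² = 36, b² = 28.
c² = a² + b² = 36 + 28 = 64, so c = 8.
Foci lie on the horizontal axis through the center: (h ± c, k).

(-11, 12) and (5, 12)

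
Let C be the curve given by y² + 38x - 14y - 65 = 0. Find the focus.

(-13/2, 7)

Only y is squared. Complete the square in y: (y - 7)² = -38(x - 3).
Vertex (3, 7); 4p = -38 so p = -19/2. Opens left.
Focus is p units from the vertex along the axis: (h + p, k).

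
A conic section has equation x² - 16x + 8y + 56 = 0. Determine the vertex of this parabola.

Only x is squared. Complete the square in x: (x - 8)² = -8(y - 1).
Vertex (8, 1); 4p = -8 so p = -2. Opens down.

(8, 1)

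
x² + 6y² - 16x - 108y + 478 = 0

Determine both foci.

Group the x- and y-terms: (x² - 16x) + 6(y² - 18y) = -478
Complete the square in x and y: (x - 8)² + 6(y - 9)² = -478 + 64 + 486 = 72
Divide through by 72 to get (x - 8)²/72 + (y - 9)²/12 = 1.
Ellipse, center (8, 9), major axis horizontal; a² = 72, b² = 12.
c² = a² - b² = 72 - 12 = 60, so c = 2√15.
Foci lie on the horizontal axis through the center: (h ± c, k).

(8 - 2√15, 9) and (8 + 2√15, 9)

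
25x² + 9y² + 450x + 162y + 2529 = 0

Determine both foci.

(-9, -13) and (-9, -5)

Rearranging, 25(x² + 18x) + 9(y² + 18y) = -2529.
Complete the square: 25(x + 9)² + 9(y + 9)² = -2529 + 2025 + 729 = 225
Divide through by 225 to get (x + 9)²/9 + (y + 9)²/25 = 1.
Ellipse, center (-9, -9), major axis vertical; a² = 25, b² = 9.
c² = a² - b² = 25 - 9 = 16, so c = 4.
Foci lie on the vertical axis through the center: (h, k ± c).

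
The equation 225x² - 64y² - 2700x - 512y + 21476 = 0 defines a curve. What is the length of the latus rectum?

Rearranging, 225(x² - 12x) -64(y² + 8y) = -21476.
Complete the square: 225(x - 6)² -64(y + 4)² = -21476 + 8100 - 1024 = -14400
Divide by -14400: (y + 4)²/225 - (x - 6)²/64 = 1
Hyperbola, center (6, -4), transverse axis vertical; a² = 225, b² = 64.
Latus rectum length = 2b²/a = 2·64/15 = 128/15.

128/15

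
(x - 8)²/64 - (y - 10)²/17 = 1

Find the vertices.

Center (8, 10). The positive term is the x-term, so the transverse axis is horizontal; a² = 64, b² = 17.
a = 8. Vertices at (h ± a, k).

(0, 10) and (16, 10)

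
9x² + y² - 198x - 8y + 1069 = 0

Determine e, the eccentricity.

Group the x- and y-terms: 9(x² - 22x) + (y² - 8y) = -1069
Completing the square gives 9(x - 11)² + (y - 4)² = -1069 + 1089 + 16 = 36.
Divide through by 36 to get (x - 11)²/4 + (y - 4)²/36 = 1.
Ellipse, center (11, 4), major axis vertical; a² = 36, b² = 4.
c² = a² - b² = 32, so c = 4√2.
e = c/a = 4√2/6 = 2√2/3.

e = 2√2/3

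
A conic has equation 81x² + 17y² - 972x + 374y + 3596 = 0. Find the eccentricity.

Collect terms: 81(x² - 12x) + 17(y² + 22y) = -3596
81(x - 6)² + 17(y + 11)² = -3596 + 2916 + 2057 = 1377
Divide through by 1377 to get (x - 6)²/17 + (y + 11)²/81 = 1.
Ellipse, center (6, -11), major axis vertical; a² = 81, b² = 17.
c² = a² - b² = 64, so c = 8.
e = c/a = 8/9.

e = 8/9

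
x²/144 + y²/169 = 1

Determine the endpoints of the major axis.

(0, -13) and (0, 13)

Center (0, 0). The larger denominator 169 sits under the y-term, so the major axis is vertical; a² = 169, b² = 144.
a = 13. Vertices at (h, k ± a).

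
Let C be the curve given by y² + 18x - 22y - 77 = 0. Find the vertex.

Only y is squared. Complete the square in y: (y - 11)² = -18(x - 11).
Vertex (11, 11); 4p = -18 so p = -9/2. Opens left.

(11, 11)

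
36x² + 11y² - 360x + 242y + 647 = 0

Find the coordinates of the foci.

(5, -21) and (5, -1)

Group: 36(x² - 10x) + 11(y² + 22y) = -647
Complete the square in x and y: 36(x - 5)² + 11(y + 11)² = -647 + 900 + 1331 = 1584
Dividing both sides by 1584: (x - 5)²/44 + (y + 11)²/144 = 1
Ellipse, center (5, -11), major axis vertical; a² = 144, b² = 44.
c² = a² - b² = 144 - 44 = 100, so c = 10.
Foci lie on the vertical axis through the center: (h, k ± c).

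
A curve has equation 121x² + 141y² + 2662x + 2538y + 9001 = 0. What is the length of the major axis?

2√141

121(x² + 22x) + 141(y² + 18y) = -9001
121(x + 11)² + 141(y + 9)² = -9001 + 14641 + 11421 = 17061
Divide through by 17061 to get (x + 11)²/141 + (y + 9)²/121 = 1.
Ellipse, center (-11, -9), major axis horizontal; a² = 141, b² = 121.
a² = 141 so a = √141; the major axis has length 2a = 2√141.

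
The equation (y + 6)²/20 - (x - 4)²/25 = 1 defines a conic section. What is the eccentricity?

e = 3/2

Center (4, -6). The positive term is the y-term, so the transverse axis is vertical; a² = 20, b² = 25.
c² = a² + b² = 45, so c = 3√5.
e = c/a = 3√5/2√5 = 3/2.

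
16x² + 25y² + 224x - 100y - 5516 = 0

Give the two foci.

(-19, 2) and (5, 2)

Group: 16(x² + 14x) + 25(y² - 4y) = 5516
Completing the square gives 16(x + 7)² + 25(y - 2)² = 5516 + 784 + 100 = 6400.
Divide through by 6400 to get (x + 7)²/400 + (y - 2)²/256 = 1.
Ellipse, center (-7, 2), major axis horizontal; a² = 400, b² = 256.
c² = a² - b² = 400 - 256 = 144, so c = 12.
Foci lie on the horizontal axis through the center: (h ± c, k).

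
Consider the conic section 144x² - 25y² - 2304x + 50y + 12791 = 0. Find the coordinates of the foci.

(8, -12) and (8, 14)

Group: 144(x² - 16x) -25(y² - 2y) = -12791
Complete the square in x and y: 144(x - 8)² -25(y - 1)² = -12791 + 9216 - 25 = -3600
Divide through by -3600 to get (y - 1)²/144 - (x - 8)²/25 = 1.
Hyperbola, center (8, 1), transverse axis vertical; a² = 144, b² = 25.
c² = a² + b² = 144 + 25 = 169, so c = 13.
Foci lie on the vertical axis through the center: (h, k ± c).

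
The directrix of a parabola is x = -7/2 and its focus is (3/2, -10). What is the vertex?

(-1, -10)

The vertex is the midpoint between the focus and the directrix along the axis of symmetry.
Axis is horizontal (directrix is vertical). Vertex x-coordinate = (3/2 + (-7/2))/2 = -1; y-coordinate = -10.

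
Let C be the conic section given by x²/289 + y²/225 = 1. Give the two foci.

(-8, 0) and (8, 0)

Center (0, 0). The larger denominator 289 sits under the x-term, so the major axis is horizontal; a² = 289, b² = 225.
c² = a² - b² = 289 - 225 = 64, so c = 8.
Foci lie on the horizontal axis through the center: (h ± c, k).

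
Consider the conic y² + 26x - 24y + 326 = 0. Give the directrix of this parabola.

Only y is squared. Complete the square in y: (y - 12)² = -26(x + 7).
Vertex (-7, 12); 4p = -26 so p = -13/2. Opens left.
Directrix is the vertical line x = h − p = -7 − (-13/2) = -1/2.

x = -1/2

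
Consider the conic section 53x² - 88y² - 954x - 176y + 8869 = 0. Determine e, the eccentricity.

53(x² - 18x) -88(y² + 2y) = -8869
53(x - 9)² -88(y + 1)² = -8869 + 4293 - 88 = -4664
Divide through by -4664 to get (y + 1)²/53 - (x - 9)²/88 = 1.
Hyperbola, center (9, -1), transverse axis vertical; a² = 53, b² = 88.
c² = a² + b² = 141, so c = √141.
e = c/a = √141/√53 = √7473/53.

e = √7473/53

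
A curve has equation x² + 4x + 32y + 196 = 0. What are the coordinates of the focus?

Only x is squared. Complete the square in x: (x + 2)² = -32(y + 6).
Vertex (-2, -6); 4p = -32 so p = -8. Opens down.
Focus is p units from the vertex along the axis: (h, k + p).

(-2, -14)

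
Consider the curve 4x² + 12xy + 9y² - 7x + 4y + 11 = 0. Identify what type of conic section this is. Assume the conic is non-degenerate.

parabola

A = 4, B = 12, C = 9.
Discriminant B² − 4AC = 12² − 4·4·9 = 0.
B² − 4AC = 0 ⇒ parabola.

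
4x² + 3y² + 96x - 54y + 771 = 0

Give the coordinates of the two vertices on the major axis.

Collect terms: 4(x² + 24x) + 3(y² - 18y) = -771
Completing the square gives 4(x + 12)² + 3(y - 9)² = -771 + 576 + 243 = 48.
Dividing both sides by 48: (x + 12)²/12 + (y - 9)²/16 = 1
Ellipse, center (-12, 9), major axis vertical; a² = 16, b² = 12.
a = 4. Vertices at (h, k ± a).

(-12, 5) and (-12, 13)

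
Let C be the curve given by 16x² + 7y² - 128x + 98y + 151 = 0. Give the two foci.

(4, -13) and (4, -1)

Group: 16(x² - 8x) + 7(y² + 14y) = -151
Completing the square gives 16(x - 4)² + 7(y + 7)² = -151 + 256 + 343 = 448.
Divide by 448: (x - 4)²/28 + (y + 7)²/64 = 1
Ellipse, center (4, -7), major axis vertical; a² = 64, b² = 28.
c² = a² - b² = 64 - 28 = 36, so c = 6.
Foci lie on the vertical axis through the center: (h, k ± c).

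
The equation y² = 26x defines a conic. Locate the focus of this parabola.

(13/2, 0)

Vertex (0, 0); 4p = 26 so p = 13/2. Opens right.
Focus is p units from the vertex along the axis: (h + p, k).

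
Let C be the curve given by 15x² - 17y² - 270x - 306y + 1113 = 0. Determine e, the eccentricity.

Group: 15(x² - 18x) -17(y² + 18y) = -1113
Completing the square gives 15(x - 9)² -17(y + 9)² = -1113 + 1215 - 1377 = -1275.
Dividing both sides by -1275: (y + 9)²/75 - (x - 9)²/85 = 1
Hyperbola, center (9, -9), transverse axis vertical; a² = 75, b² = 85.
c² = a² + b² = 160, so c = 4√10.
e = c/a = 4√10/5√3 = 4√30/15.

e = 4√30/15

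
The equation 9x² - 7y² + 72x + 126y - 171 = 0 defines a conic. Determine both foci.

(-4, 1) and (-4, 17)

Group the x- and y-terms: 9(x² + 8x) -7(y² - 18y) = 171
Complete the square: 9(x + 4)² -7(y - 9)² = 171 + 144 - 567 = -252
Dividing both sides by -252: (y - 9)²/36 - (x + 4)²/28 = 1
Hyperbola, center (-4, 9), transverse axis vertical; a² = 36, b² = 28.
c² = a² + b² = 36 + 28 = 64, so c = 8.
Foci lie on the vertical axis through the center: (h, k ± c).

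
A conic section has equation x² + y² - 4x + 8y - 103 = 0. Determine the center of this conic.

(2, -4)

Group the x- and y-terms: (x² - 4x) + (y² + 8y) = 103
Complete the square: (x - 2)² + (y + 4)² = 103 + 4 + 16 = 123
So (x - 2)² + (y + 4)² = 123.
Circle centered at (2, -4) with r² = 123.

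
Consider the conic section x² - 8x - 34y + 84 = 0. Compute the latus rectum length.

Only x is squared. Complete the square in x: (x - 4)² = 34(y - 2).
Vertex (4, 2); 4p = 34 so p = 17/2. Opens up.
Latus rectum length = |4p| = 34.

34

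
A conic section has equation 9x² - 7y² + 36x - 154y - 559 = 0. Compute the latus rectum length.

Group the x- and y-terms: 9(x² + 4x) -7(y² + 22y) = 559
Complete the square in x and y: 9(x + 2)² -7(y + 11)² = 559 + 36 - 847 = -252
Divide through by -252 to get (y + 11)²/36 - (x + 2)²/28 = 1.
Hyperbola, center (-2, -11), transverse axis vertical; a² = 36, b² = 28.
Latus rectum length = 2b²/a = 2·28/6 = 28/3.

28/3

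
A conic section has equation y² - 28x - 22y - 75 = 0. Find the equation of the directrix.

x = -14

Only y is squared. Complete the square in y: (y - 11)² = 28(x + 7).
Vertex (-7, 11); 4p = 28 so p = 7. Opens right.
Directrix is the vertical line x = h − p = -7 − (7) = -14.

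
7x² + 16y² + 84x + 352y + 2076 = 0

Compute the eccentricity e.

Collect terms: 7(x² + 12x) + 16(y² + 22y) = -2076
Complete the square: 7(x + 6)² + 16(y + 11)² = -2076 + 252 + 1936 = 112
Divide through by 112 to get (x + 6)²/16 + (y + 11)²/7 = 1.
Ellipse, center (-6, -11), major axis horizontal; a² = 16, b² = 7.
c² = a² - b² = 9, so c = 3.
e = c/a = 3/4.

e = 3/4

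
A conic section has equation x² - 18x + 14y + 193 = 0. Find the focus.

Only x is squared. Complete the square in x: (x - 9)² = -14(y + 8).
Vertex (9, -8); 4p = -14 so p = -7/2. Opens down.
Focus is p units from the vertex along the axis: (h, k + p).

(9, -23/2)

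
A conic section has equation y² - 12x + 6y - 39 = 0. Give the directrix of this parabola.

Only y is squared. Complete the square in y: (y + 3)² = 12(x + 4).
Vertex (-4, -3); 4p = 12 so p = 3. Opens right.
Directrix is the vertical line x = h − p = -4 − (3) = -7.

x = -7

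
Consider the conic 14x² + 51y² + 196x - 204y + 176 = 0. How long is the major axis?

14(x² + 14x) + 51(y² - 4y) = -176
Complete the square: 14(x + 7)² + 51(y - 2)² = -176 + 686 + 204 = 714
Divide through by 714 to get (x + 7)²/51 + (y - 2)²/14 = 1.
Ellipse, center (-7, 2), major axis horizontal; a² = 51, b² = 14.
a² = 51 so a = √51; the major axis has length 2a = 2√51.

2√51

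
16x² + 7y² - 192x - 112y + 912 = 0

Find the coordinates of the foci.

(6, 5) and (6, 11)

Rearranging, 16(x² - 12x) + 7(y² - 16y) = -912.
Completing the square gives 16(x - 6)² + 7(y - 8)² = -912 + 576 + 448 = 112.
Divide through by 112 to get (x - 6)²/7 + (y - 8)²/16 = 1.
Ellipse, center (6, 8), major axis vertical; a² = 16, b² = 7.
c² = a² - b² = 16 - 7 = 9, so c = 3.
Foci lie on the vertical axis through the center: (h, k ± c).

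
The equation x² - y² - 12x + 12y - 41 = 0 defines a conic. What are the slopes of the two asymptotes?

Group the x- and y-terms: (x² - 12x) -(y² - 12y) = 41
Complete the square: (x - 6)² -(y - 6)² = 41 + 36 - 36 = 41
Divide through by 41 to get (x - 6)²/41 - (y - 6)²/41 = 1.
Hyperbola, center (6, 6), transverse axis horizontal; a² = 41, b² = 41.
For a horizontal hyperbola the asymptotes have slope ±b/a.
Here that is ±√41/√41 = ±1.

1 and -1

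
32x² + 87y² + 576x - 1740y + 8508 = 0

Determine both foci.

(-9 - √55, 10) and (-9 + √55, 10)

Group: 32(x² + 18x) + 87(y² - 20y) = -8508
Complete the square in x and y: 32(x + 9)² + 87(y - 10)² = -8508 + 2592 + 8700 = 2784
Divide through by 2784 to get (x + 9)²/87 + (y - 10)²/32 = 1.
Ellipse, center (-9, 10), major axis horizontal; a² = 87, b² = 32.
c² = a² - b² = 87 - 32 = 55, so c = √55.
Foci lie on the horizontal axis through the center: (h ± c, k).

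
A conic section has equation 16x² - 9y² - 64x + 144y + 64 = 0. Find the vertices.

Rearranging, 16(x² - 4x) -9(y² - 16y) = -64.
Complete the square: 16(x - 2)² -9(y - 8)² = -64 + 64 - 576 = -576
Divide by -576: (y - 8)²/64 - (x - 2)²/36 = 1
Hyperbola, center (2, 8), transverse axis vertical; a² = 64, b² = 36.
a = 8. Vertices at (h, k ± a).

(2, 0) and (2, 16)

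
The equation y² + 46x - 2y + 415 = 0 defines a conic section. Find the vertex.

(-9, 1)

Only y is squared. Complete the square in y: (y - 1)² = -46(x + 9).
Vertex (-9, 1); 4p = -46 so p = -23/2. Opens left.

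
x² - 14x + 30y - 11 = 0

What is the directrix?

y = 19/2

Only x is squared. Complete the square in x: (x - 7)² = -30(y - 2).
Vertex (7, 2); 4p = -30 so p = -15/2. Opens down.
Directrix is the horizontal line y = k − p = 2 − (-15/2) = 19/2.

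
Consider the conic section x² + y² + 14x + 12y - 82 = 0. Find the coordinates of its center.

Rearranging, (x² + 14x) + (y² + 12y) = 82.
Complete the square in x and y: (x + 7)² + (y + 6)² = 82 + 49 + 36 = 167
So (x + 7)² + (y + 6)² = 167.
Circle centered at (-7, -6) with r² = 167.

(-7, -6)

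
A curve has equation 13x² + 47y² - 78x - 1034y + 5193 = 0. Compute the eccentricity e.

e = √1598/47

13(x² - 6x) + 47(y² - 22y) = -5193
Complete the square: 13(x - 3)² + 47(y - 11)² = -5193 + 117 + 5687 = 611
Divide through by 611 to get (x - 3)²/47 + (y - 11)²/13 = 1.
Ellipse, center (3, 11), major axis horizontal; a² = 47, b² = 13.
c² = a² - b² = 34, so c = √34.
e = c/a = √34/√47 = √1598/47.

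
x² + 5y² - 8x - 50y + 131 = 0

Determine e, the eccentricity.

Group: (x² - 8x) + 5(y² - 10y) = -131
Completing the square gives (x - 4)² + 5(y - 5)² = -131 + 16 + 125 = 10.
Dividing both sides by 10: (x - 4)²/10 + (y - 5)²/2 = 1
Ellipse, center (4, 5), major axis horizontal; a² = 10, b² = 2.
c² = a² - b² = 8, so c = 2√2.
e = c/a = 2√2/√10 = 2√5/5.

e = 2√5/5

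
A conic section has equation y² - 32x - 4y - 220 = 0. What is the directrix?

Only y is squared. Complete the square in y: (y - 2)² = 32(x + 7).
Vertex (-7, 2); 4p = 32 so p = 8. Opens right.
Directrix is the vertical line x = h − p = -7 − (8) = -15.

x = -15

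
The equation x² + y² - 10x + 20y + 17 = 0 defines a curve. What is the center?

(x² - 10x) + (y² + 20y) = -17
Complete the square: (x - 5)² + (y + 10)² = -17 + 25 + 100 = 108
So (x - 5)² + (y + 10)² = 108.
Circle centered at (5, -10) with r² = 108.

(5, -10)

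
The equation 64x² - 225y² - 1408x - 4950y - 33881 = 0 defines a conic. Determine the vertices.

Rearranging, 64(x² - 22x) -225(y² + 22y) = 33881.
Complete the square: 64(x - 11)² -225(y + 11)² = 33881 + 7744 - 27225 = 14400
Divide by 14400: (x - 11)²/225 - (y + 11)²/64 = 1
Hyperbola, center (11, -11), transverse axis horizontal; a² = 225, b² = 64.
a = 15. Vertices at (h ± a, k).

(-4, -11) and (26, -11)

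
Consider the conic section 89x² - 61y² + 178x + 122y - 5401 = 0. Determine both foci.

(-1 - 5√6, 1) and (-1 + 5√6, 1)

Group the x- and y-terms: 89(x² + 2x) -61(y² - 2y) = 5401
Completing the square gives 89(x + 1)² -61(y - 1)² = 5401 + 89 - 61 = 5429.
Divide by 5429: (x + 1)²/61 - (y - 1)²/89 = 1
Hyperbola, center (-1, 1), transverse axis horizontal; a² = 61, b² = 89.
c² = a² + b² = 61 + 89 = 150, so c = 5√6.
Foci lie on the horizontal axis through the center: (h ± c, k).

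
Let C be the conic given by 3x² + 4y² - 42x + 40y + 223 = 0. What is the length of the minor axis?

Group: 3(x² - 14x) + 4(y² + 10y) = -223
3(x - 7)² + 4(y + 5)² = -223 + 147 + 100 = 24
Divide through by 24 to get (x - 7)²/8 + (y + 5)²/6 = 1.
Ellipse, center (7, -5), major axis horizontal; a² = 8, b² = 6.
b² = 6 so b = √6; the minor axis has length 2b = 2√6.

2√6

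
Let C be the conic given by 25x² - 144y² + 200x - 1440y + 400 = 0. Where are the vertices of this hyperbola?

25(x² + 8x) -144(y² + 10y) = -400
Complete the square: 25(x + 4)² -144(y + 5)² = -400 + 400 - 3600 = -3600
Dividing both sides by -3600: (y + 5)²/25 - (x + 4)²/144 = 1
Hyperbola, center (-4, -5), transverse axis vertical; a² = 25, b² = 144.
a = 5. Vertices at (h, k ± a).

(-4, -10) and (-4, 0)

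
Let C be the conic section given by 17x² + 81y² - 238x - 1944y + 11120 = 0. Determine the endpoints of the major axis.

(-2, 12) and (16, 12)

Group the x- and y-terms: 17(x² - 14x) + 81(y² - 24y) = -11120
Completing the square gives 17(x - 7)² + 81(y - 12)² = -11120 + 833 + 11664 = 1377.
Dividing both sides by 1377: (x - 7)²/81 + (y - 12)²/17 = 1
Ellipse, center (7, 12), major axis horizontal; a² = 81, b² = 17.
a = 9. Vertices at (h ± a, k).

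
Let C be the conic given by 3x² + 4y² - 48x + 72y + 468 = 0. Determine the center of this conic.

Rearranging, 3(x² - 16x) + 4(y² + 18y) = -468.
3(x - 8)² + 4(y + 9)² = -468 + 192 + 324 = 48
Divide through by 48 to get (x - 8)²/16 + (y + 9)²/12 = 1.
Ellipse with center (8, -9).

(8, -9)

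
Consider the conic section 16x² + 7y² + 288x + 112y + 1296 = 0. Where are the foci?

16(x² + 18x) + 7(y² + 16y) = -1296
Completing the square gives 16(x + 9)² + 7(y + 8)² = -1296 + 1296 + 448 = 448.
Divide through by 448 to get (x + 9)²/28 + (y + 8)²/64 = 1.
Ellipse, center (-9, -8), major axis vertical; a² = 64, b² = 28.
c² = a² - b² = 64 - 28 = 36, so c = 6.
Foci lie on the vertical axis through the center: (h, k ± c).

(-9, -14) and (-9, -2)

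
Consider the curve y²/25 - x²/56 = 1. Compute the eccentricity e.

e = 9/5

Center (0, 0). The positive term is the y-term, so the transverse axis is vertical; a² = 25, b² = 56.
c² = a² + b² = 81, so c = 9.
e = c/a = 9/5.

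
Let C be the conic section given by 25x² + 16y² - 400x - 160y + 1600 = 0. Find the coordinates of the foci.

Group: 25(x² - 16x) + 16(y² - 10y) = -1600
Complete the square in x and y: 25(x - 8)² + 16(y - 5)² = -1600 + 1600 + 400 = 400
Divide through by 400 to get (x - 8)²/16 + (y - 5)²/25 = 1.
Ellipse, center (8, 5), major axis vertical; a² = 25, b² = 16.
c² = a² - b² = 25 - 16 = 9, so c = 3.
Foci lie on the vertical axis through the center: (h, k ± c).

(8, 2) and (8, 8)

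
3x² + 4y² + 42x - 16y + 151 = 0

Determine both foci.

Collect terms: 3(x² + 14x) + 4(y² - 4y) = -151
Completing the square gives 3(x + 7)² + 4(y - 2)² = -151 + 147 + 16 = 12.
Dividing both sides by 12: (x + 7)²/4 + (y - 2)²/3 = 1
Ellipse, center (-7, 2), major axis horizontal; a² = 4, b² = 3.
c² = a² - b² = 4 - 3 = 1, so c = 1.
Foci lie on the horizontal axis through the center: (h ± c, k).

(-8, 2) and (-6, 2)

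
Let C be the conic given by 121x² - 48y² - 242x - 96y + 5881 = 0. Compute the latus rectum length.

96/11

Group: 121(x² - 2x) -48(y² + 2y) = -5881
121(x - 1)² -48(y + 1)² = -5881 + 121 - 48 = -5808
Divide by -5808: (y + 1)²/121 - (x - 1)²/48 = 1
Hyperbola, center (1, -1), transverse axis vertical; a² = 121, b² = 48.
Latus rectum length = 2b²/a = 2·48/11 = 96/11.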